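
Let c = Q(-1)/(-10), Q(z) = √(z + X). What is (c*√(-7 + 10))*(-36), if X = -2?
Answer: 54*I/5 ≈ 10.8*I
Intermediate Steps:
Q(z) = √(-2 + z) (Q(z) = √(z - 2) = √(-2 + z))
c = -I*√3/10 (c = √(-2 - 1)/(-10) = √(-3)*(-⅒) = (I*√3)*(-⅒) = -I*√3/10 ≈ -0.17321*I)
(c*√(-7 + 10))*(-36) = ((-I*√3/10)*√(-7 + 10))*(-36) = ((-I*√3/10)*√3)*(-36) = -3*I/10*(-36) = 54*I/5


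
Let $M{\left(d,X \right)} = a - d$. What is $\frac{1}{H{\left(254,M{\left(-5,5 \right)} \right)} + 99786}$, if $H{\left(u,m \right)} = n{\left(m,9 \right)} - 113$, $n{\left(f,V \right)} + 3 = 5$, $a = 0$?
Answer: $\frac{1}{99675} \approx 1.0033 \cdot 10^{-5}$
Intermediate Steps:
$n{\left(f,V \right)} = 2$ ($n{\left(f,V \right)} = -3 + 5 = 2$)
$M{\left(d,X \right)} = - d$ ($M{\left(d,X \right)} = 0 - d = - d$)
$H{\left(u,m \right)} = -111$ ($H{\left(u,m \right)} = 2 - 113 = -111$)
$\frac{1}{H{\left(254,M{\left(-5,5 \right)} \right)} + 99786} = \frac{1}{-111 + 99786} = \frac{1}{99675}$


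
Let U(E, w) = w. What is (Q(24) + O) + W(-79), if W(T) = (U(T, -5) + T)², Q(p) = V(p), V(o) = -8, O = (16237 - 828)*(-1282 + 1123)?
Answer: -2442983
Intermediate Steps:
O = -2450031 (O = 15409*(-159) = -2450031)
Q(p) = -8
W(T) = (-5 + T)²
(Q(24) + O) + W(-79) = (-8 - 2450031) + (-5 - 79)² = -2450039 + (-84)² = -2450039 + 7056 = -2442983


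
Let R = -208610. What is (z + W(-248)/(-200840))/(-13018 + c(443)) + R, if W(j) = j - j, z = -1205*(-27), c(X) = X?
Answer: -524660657/2515 ≈ -2.0861e+5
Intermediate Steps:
z = 32535
W(j) = 0
(z + W(-248)/(-200840))/(-13018 + c(443)) + R = (32535 + 0/(-200840))/(-13018 + 443) - 208610 = (32535 + 0*(-1/200840))/(-12575) - 208610 = (32535 + 0)*(-1/12575) - 208610 = 32535*(-1/12575) - 208610 = -6507/2515 - 208610 = -524660657/2515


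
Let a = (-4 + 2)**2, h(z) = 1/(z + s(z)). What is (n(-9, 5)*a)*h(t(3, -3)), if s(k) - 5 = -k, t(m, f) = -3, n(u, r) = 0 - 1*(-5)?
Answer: 4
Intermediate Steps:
n(u, r) = 5 (n(u, r) = 0 + 5 = 5)
s(k) = 5 - k
h(z) = 1/5 (h(z) = 1/(z + (5 - z)) = 1/5)
a = 4 (a = (-2)**2 = 4)
(n(-9, 5)*a)*h(t(3, -3)) = (5*4)*(1/5) = 20*(1/5) = 4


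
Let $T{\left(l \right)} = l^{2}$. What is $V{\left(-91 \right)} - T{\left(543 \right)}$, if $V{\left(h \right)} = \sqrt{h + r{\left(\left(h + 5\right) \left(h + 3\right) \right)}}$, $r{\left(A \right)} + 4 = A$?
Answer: $-294849 + \sqrt{7473} \approx -2.9476 \cdot 10^{5}$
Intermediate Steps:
$r{\left(A \right)} = -4 + A$
$V{\left(h \right)} = \sqrt{-4 + h + \left(3 + h\right) \left(5 + h\right)}$ ($V{\left(h \right)} = \sqrt{h + \left(-4 + \left(h + 5\right) \left(h + 3\right)\right)} = \sqrt{h + \left(-4 + \left(5 + h\right) \left(3 + h\right)\right)} = \sqrt{h + \left(-4 + \left(3 + h\right) \left(5 + h\right)\right)} = \sqrt{-4 + h + \left(3 + h\right) \left(5 + h\right)}$)
$V{\left(-91 \right)} - T{\left(543 \right)} = \sqrt{11 + \left(-91\right)^{2} + 9 \left(-91\right)} - 543^{2} = \sqrt{11 + 8281 - 819} - 294849 = \sqrt{7473} - 294849 = -294849 + \sqrt{7473}$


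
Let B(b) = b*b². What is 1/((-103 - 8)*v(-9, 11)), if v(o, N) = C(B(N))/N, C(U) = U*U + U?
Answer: -1/17890092 ≈ -5.5897e-8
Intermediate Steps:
B(b) = b³
C(U) = U + U² (C(U) = U² + U = U + U²)
v(o, N) = N²*(1 + N³) (v(o, N) = (N³*(1 + N³))/N = N²*(1 + N³))
1/((-103 - 8)*v(-9, 11)) = 1/((-103 - 8)*(11² + 11⁵)) = 1/(-111*(121 + 161051)) = 1/(-111*161172) = 1/(-17890092) = -1/17890092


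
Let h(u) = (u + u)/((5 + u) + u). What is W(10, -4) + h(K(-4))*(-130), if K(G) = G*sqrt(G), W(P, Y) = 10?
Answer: -30470/281 + 10400*I/281 ≈ -108.43 + 37.011*I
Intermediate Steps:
K(G) = G**(3/2)
h(u) = 2*u/(5 + 2*u) (h(u) = (2*u)/(5 + 2*u) = 2*u/(5 + 2*u))
W(10, -4) + h(K(-4))*(-130) = 10 + (2*(-4)**(3/2)/(5 + 2*(-4)**(3/2)))*(-130) = 10 + (2*(-8*I)/(5 + 2*(-8*I)))*(-130) = 10 + (2*(-8*I)/(5 - 16*I))*(-130) = 10 + (2*(-8*I)*((5 + 16*I)/281))*(-130) = 10 - 16*I*(5 + 16*I)/281*(-130) = 10 + 2080*I*(5 + 16*I)/281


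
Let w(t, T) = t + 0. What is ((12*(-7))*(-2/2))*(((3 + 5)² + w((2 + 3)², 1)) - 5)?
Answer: 7056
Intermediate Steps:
w(t, T) = t
((12*(-7))*(-2/2))*(((3 + 5)² + w((2 + 3)², 1)) - 5) = ((12*(-7))*(-2/2))*(((3 + 5)² + (2 + 3)²) - 5) = (-(-168)/2)*((8² + 5²) - 5) = (-84*(-1))*((64 + 25) - 5) = 84*(89 - 5) = 84*84 = 7056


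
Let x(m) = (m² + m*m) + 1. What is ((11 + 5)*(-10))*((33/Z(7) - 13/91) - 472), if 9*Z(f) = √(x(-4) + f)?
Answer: 528800/7 - 2376*√10 ≈ 68029.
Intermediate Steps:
x(m) = 1 + 2*m² (x(m) = (m² + m²) + 1 = 2*m² + 1 = 1 + 2*m²)
Z(f) = √(33 + f)/9 (Z(f) = √((1 + 2*(-4)²) + f)/9 = √((1 + 2*16) + f)/9 = √((1 + 32) + f)/9 = √(33 + f)/9)
((11 + 5)*(-10))*((33/Z(7) - 13/91) - 472) = ((11 + 5)*(-10))*((33/((√(33 + 7)/9)) - 13/91) - 472) = (16*(-10))*((33/((√40/9)) - 13*1/91) - 472) = -160*((33/(((2*√10)/9)) - ⅐) - 472) = -160*((33/((2*√10/9)) - ⅐) - 472) = -160*((33*(9*√10/20) - ⅐) - 472) = -160*((297*√10/20 - ⅐) - 472) = -160*((-⅐ + 297*√10/20) - 472) = -160*(-3305/7 + 297*√10/20) = 528800/7 - 2376*√10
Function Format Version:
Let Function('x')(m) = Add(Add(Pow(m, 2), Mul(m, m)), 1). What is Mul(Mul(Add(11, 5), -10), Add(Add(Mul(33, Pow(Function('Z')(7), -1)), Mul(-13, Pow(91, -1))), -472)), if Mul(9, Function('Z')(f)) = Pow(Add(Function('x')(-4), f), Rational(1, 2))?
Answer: Add(Rational(528800, 7), Mul(-2376, Pow(10, Rational(1, 2)))) ≈ 68029.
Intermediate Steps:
Function('x')(m) = Add(1, Mul(2, Pow(m, 2))) (Function('x')(m) = Add(Add(Pow(m, 2), Pow(m, 2)), 1) = Add(Mul(2, Pow(m, 2)), 1) = Add(1, Mul(2, Pow(m, 2))))
Function('Z')(f) = Mul(Rational(1, 9), Pow(Add(33, f), Rational(1, 2))) (Function('Z')(f) = Mul(Rational(1, 9), Pow(Add(Add(1, Mul(2, Pow(-4, 2))), f), Rational(1, 2))) = Mul(Rational(1, 9), Pow(Add(Add(1, Mul(2, 16)), f), Rational(1, 2))) = Mul(Rational(1, 9), Pow(Add(Add(1, 32), f), Rational(1, 2))) = Mul(Rational(1, 9), Pow(Add(33, f), Rational(1, 2))))
Mul(Mul(Add(11, 5), -10), Add(Add(Mul(33, Pow(Function('Z')(7), -1)), Mul(-13, Pow(91, -1))), -472)) = Mul(Mul(Add(11, 5), -10), Add(Add(Mul(33, Pow(Mul(Rational(1, 9), Pow(Add(33, 7), Rational(1, 2))), -1)), Mul(-13, Pow(91, -1))), -472)) = Mul(Mul(16, -10), Add(Add(Mul(33, Pow(Mul(Rational(1, 9), Pow(40, Rational(1, 2))), -1)), Mul(-13, Rational(1, 91))), -472)) = Mul(-160, Add(Add(Mul(33, Pow(Mul(Rational(1, 9), Mul(2, Pow(10, Rational(1, 2)))), -1)), Rational(-1, 7)), -472)) = Mul(-160, Add(Add(Mul(33, Pow(Mul(Rational(2, 9), Pow(10, Rational(1, 2))), -1)), Rational(-1, 7)), -472)) = Mul(-160, Add(Add(Mul(33, Mul(Rational(9, 20), Pow(10, Rational(1, 2)))), Rational(-1, 7)), -472)) = Mul(-160, Add(Add(Mul(Rational(297, 20), Pow(10, Rational(1, 2))), Rational(-1, 7)), -472)) = Mul(-160, Add(Add(Rational(-1, 7), Mul(Rational(297, 20), Pow(10, Rational(1, 2)))), -472)) = Mul(-160, Add(Rational(-3305, 7), Mul(Rational(297, 20), Pow(10, Rational(1, 2))))) = Add(Rational(528800, 7), Mul(-2376, Pow(10, Rational(1, 2))))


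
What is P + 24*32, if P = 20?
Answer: 788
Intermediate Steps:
P + 24*32 = 20 + 24*32 = 20 + 768 = 788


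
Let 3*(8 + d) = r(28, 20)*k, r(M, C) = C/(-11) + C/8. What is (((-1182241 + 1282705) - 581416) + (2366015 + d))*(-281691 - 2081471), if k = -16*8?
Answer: -49000837571170/11 ≈ -4.4546e+12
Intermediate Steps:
r(M, C) = 3*C/88 (r(M, C) = C*(-1/11) + C*(⅛) = -C/11 + C/8 = 3*C/88)
k = -128
d = -408/11 (d = -8 + (((3/88)*20)*(-128))/3 = -8 + ((15/22)*(-128))/3 = -8 + (⅓)*(-960/11) = -8 - 320/11 = -408/11 ≈ -37.091)
(((-1182241 + 1282705) - 581416) + (2366015 + d))*(-281691 - 2081471) = (((-1182241 + 1282705) - 581416) + (2366015 - 408/11))*(-281691 - 2081471) = ((100464 - 581416) + 26025757/11)*(-2363162) = (-480952 + 26025757/11)*(-2363162) = (20735285/11)*(-2363162) = -49000837571170/11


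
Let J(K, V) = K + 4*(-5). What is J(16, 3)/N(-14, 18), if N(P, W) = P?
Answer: 2/7 ≈ 0.28571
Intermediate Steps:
J(K, V) = -20 + K (J(K, V) = K - 20 = -20 + K)
J(16, 3)/N(-14, 18) = (-20 + 16)/(-14) = -4*(-1/14) = 2/7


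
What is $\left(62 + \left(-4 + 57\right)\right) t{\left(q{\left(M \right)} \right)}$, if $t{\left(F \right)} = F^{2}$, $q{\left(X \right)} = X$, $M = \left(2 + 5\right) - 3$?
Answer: $1840$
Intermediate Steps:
$M = 4$ ($M = 7 - 3 = 4$)
$\left(62 + \left(-4 + 57\right)\right) t{\left(q{\left(M \right)} \right)} = \left(62 + \left(-4 + 57\right)\right) 4^{2} = \left(62 + 53\right) 16 = 115 \cdot 16 = 1840$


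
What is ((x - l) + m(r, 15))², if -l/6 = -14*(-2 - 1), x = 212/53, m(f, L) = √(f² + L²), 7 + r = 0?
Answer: (256 + √274)² ≈ 74285.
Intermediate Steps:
r = -7 (r = -7 + 0 = -7)
m(f, L) = √(L² + f²)
x = 4 (x = 212*(1/53) = 4)
l = -252 (l = -(-84)*(-2 - 1) = -(-84)*(-3) = -6*42 = -252)
((x - l) + m(r, 15))² = ((4 - 1*(-252)) + √(15² + (-7)²))² = ((4 + 252) + √(225 + 49))² = (256 + √274)²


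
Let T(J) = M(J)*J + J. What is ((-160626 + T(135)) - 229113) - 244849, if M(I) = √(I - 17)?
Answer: -634453 + 135*√118 ≈ -6.3299e+5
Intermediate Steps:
M(I) = √(-17 + I)
T(J) = J + J*√(-17 + J) (T(J) = √(-17 + J)*J + J = J*√(-17 + J) + J = J + J*√(-17 + J))
((-160626 + T(135)) - 229113) - 244849 = ((-160626 + 135*(1 + √(-17 + 135))) - 229113) - 244849 = ((-160626 + 135*(1 + √118)) - 229113) - 244849 = ((-160626 + (135 + 135*√118)) - 229113) - 244849 = ((-160491 + 135*√118) - 229113) - 244849 = (-389604 + 135*√118) - 244849 = -634453 + 135*√118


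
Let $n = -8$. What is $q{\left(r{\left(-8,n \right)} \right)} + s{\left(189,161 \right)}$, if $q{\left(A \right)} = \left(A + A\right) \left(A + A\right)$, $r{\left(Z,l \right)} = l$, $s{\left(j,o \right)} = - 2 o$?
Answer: $-66$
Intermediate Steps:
$q{\left(A \right)} = 4 A^{2}$ ($q{\left(A \right)} = 2 A 2 A = 4 A^{2}$)
$q{\left(r{\left(-8,n \right)} \right)} + s{\left(189,161 \right)} = 4 \left(-8\right)^{2} - 322 = 4 \cdot 64 - 322 = 256 - 322 = -66$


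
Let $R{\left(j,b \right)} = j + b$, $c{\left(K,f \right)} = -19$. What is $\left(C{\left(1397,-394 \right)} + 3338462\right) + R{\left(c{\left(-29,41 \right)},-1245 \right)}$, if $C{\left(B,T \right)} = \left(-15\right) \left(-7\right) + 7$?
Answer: $3337310$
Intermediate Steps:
$C{\left(B,T \right)} = 112$ ($C{\left(B,T \right)} = 105 + 7 = 112$)
$R{\left(j,b \right)} = b + j$
$\left(C{\left(1397,-394 \right)} + 3338462\right) + R{\left(c{\left(-29,41 \right)},-1245 \right)} = \left(112 + 3338462\right) - 1264 = 3338574 - 1264 = 3337310$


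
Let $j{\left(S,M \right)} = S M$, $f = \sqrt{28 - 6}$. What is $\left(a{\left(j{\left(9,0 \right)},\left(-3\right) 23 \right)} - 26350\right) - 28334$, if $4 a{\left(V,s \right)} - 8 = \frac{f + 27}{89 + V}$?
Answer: $- \frac{19466765}{356} + \frac{\sqrt{22}}{356} \approx -54682.0$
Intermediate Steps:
$f = \sqrt{22} \approx 4.6904$
$j{\left(S,M \right)} = M S$
$a{\left(V,s \right)} = 2 + \frac{27 + \sqrt{22}}{4 \left(89 + V\right)}$ ($a{\left(V,s \right)} = 2 + \frac{\left(\sqrt{22} + 27\right) \frac{1}{89 + V}}{4} = 2 + \frac{\left(27 + \sqrt{22}\right) \frac{1}{89 + V}}{4} = 2 + \frac{\frac{1}{89 + V} \left(27 + \sqrt{22}\right)}{4} = 2 + \frac{27 + \sqrt{22}}{4 \left(89 + V\right)}$)
$\left(a{\left(j{\left(9,0 \right)},\left(-3\right) 23 \right)} - 26350\right) - 28334 = \left(\frac{739 + \sqrt{22} + 8 \cdot 0 \cdot 9}{4 \left(89 + 0 \cdot 9\right)} - 26350\right) - 28334 = \left(\frac{739 + \sqrt{22} + 8 \cdot 0}{4 \left(89 + 0\right)} - 26350\right) - 28334 = \left(\frac{739 + \sqrt{22} + 0}{4 \cdot 89} - 26350\right) - 28334 = \left(\frac{1}{4} \cdot \frac{1}{89} \left(739 + \sqrt{22}\right) - 26350\right) - 28334 = \left(\left(\frac{739}{356} + \frac{\sqrt{22}}{356}\right) - 26350\right) - 28334 = \left(- \frac{9379861}{356} + \frac{\sqrt{22}}{356}\right) - 28334 = - \frac{19466765}{356} + \frac{\sqrt{22}}{356}$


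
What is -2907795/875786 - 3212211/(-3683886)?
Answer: -658231322377/268857982033 ≈ -2.4482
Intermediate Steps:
-2907795/875786 - 3212211/(-3683886) = -2907795*1/875786 - 3212211*(-1/3683886) = -2907795/875786 + 1070737/1227962 = -658231322377/268857982033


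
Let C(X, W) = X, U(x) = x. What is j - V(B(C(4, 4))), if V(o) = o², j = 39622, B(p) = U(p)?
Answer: 39606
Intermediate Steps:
B(p) = p
j - V(B(C(4, 4))) = 39622 - 1*4² = 39622 - 1*16 = 39622 - 16 = 39606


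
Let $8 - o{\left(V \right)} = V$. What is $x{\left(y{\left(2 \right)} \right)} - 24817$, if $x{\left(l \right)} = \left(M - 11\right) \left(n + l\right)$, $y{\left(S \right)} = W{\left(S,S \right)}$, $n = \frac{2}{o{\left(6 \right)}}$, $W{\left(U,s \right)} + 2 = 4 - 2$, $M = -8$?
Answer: $-24836$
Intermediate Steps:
$o{\left(V \right)} = 8 - V$
$W{\left(U,s \right)} = 0$ ($W{\left(U,s \right)} = -2 + \left(4 - 2\right) = -2 + 2 = 0$)
$n = 1$ ($n = \frac{2}{8 - 6} = \frac{2}{2} = 2 \cdot \frac{1}{2} = 1$)
$y{\left(S \right)} = 0$
$x{\left(l \right)} = -19 - 19 l$ ($x{\left(l \right)} = \left(-8 - 11\right) \left(1 + l\right) = - 19 \left(1 + l\right) = -19 - 19 l$)
$x{\left(y{\left(2 \right)} \right)} - 24817 = \left(-19 - 0\right) - 24817 = \left(-19 + 0\right) - 24817 = -19 - 24817 = -24836$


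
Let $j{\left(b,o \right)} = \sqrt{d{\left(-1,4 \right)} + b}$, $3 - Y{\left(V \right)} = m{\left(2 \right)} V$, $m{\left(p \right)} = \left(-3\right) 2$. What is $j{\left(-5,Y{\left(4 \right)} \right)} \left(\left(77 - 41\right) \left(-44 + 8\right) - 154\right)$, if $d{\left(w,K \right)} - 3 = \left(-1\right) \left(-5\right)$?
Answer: $- 1450 \sqrt{3} \approx -2511.5$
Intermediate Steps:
$m{\left(p \right)} = -6$
$d{\left(w,K \right)} = 8$ ($d{\left(w,K \right)} = 3 - -5 = 3 + 5 = 8$)
$Y{\left(V \right)} = 3 + 6 V$ ($Y{\left(V \right)} = 3 - - 6 V = 3 + 6 V$)
$j{\left(b,o \right)} = \sqrt{8 + b}$
$j{\left(-5,Y{\left(4 \right)} \right)} \left(\left(77 - 41\right) \left(-44 + 8\right) - 154\right) = \sqrt{8 - 5} \left(\left(77 - 41\right) \left(-44 + 8\right) - 154\right) = \sqrt{3} \left(36 \left(-36\right) - 154\right) = \sqrt{3} \left(-1296 - 154\right) = \sqrt{3} \left(-1450\right) = - 1450 \sqrt{3}$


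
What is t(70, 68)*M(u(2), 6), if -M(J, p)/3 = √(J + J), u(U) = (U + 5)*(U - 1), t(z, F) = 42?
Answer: -126*√14 ≈ -471.45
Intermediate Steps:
u(U) = (-1 + U)*(5 + U) (u(U) = (5 + U)*(-1 + U) = (-1 + U)*(5 + U))
M(J, p) = -3*√2*√J (M(J, p) = -3*√(J + J) = -3*√2*√J)
t(70, 68)*M(u(2), 6) = 42*(-3*√2*√(-5 + 2² + 4*2)) = 42*(-3*√2*√(-5 + 4 + 8)) = 42*(-3*√2*√7) = 42*(-3*√14) = -126*√14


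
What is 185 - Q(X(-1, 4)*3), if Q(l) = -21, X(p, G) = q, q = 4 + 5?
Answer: 206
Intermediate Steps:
q = 9
X(p, G) = 9
185 - Q(X(-1, 4)*3) = 185 - 1*(-21) = 185 + 21 = 206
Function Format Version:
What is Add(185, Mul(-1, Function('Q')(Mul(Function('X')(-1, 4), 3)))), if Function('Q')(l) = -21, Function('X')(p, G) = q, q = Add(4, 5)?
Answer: 206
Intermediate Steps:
q = 9
Function('X')(p, G) = 9
Add(185, Mul(-1, Function('Q')(Mul(Function('X')(-1, 4), 3)))) = Add(185, Mul(-1, -21)) = Add(185, 21) = 206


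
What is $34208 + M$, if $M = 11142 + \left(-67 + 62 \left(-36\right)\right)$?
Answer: $43051$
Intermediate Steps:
$M = 8843$ ($M = 11142 - 2299 = 8843$)
$34208 + M = 34208 + 8843 = 43051$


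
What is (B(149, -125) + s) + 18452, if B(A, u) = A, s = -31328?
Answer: -12727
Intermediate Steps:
(B(149, -125) + s) + 18452 = (149 - 31328) + 18452 = -31179 + 18452 = -12727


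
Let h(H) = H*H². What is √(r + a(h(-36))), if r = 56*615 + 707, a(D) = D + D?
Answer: I*√58165 ≈ 241.17*I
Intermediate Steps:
h(H) = H³
a(D) = 2*D
r = 35147 (r = 34440 + 707 = 35147)
√(r + a(h(-36))) = √(35147 + 2*(-36)³) = √(35147 + 2*(-46656)) = √(35147 - 93312) = √(-58165) = I*√58165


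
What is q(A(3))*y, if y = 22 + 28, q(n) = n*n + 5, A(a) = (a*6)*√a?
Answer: 48850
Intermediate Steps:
A(a) = 6*a^(3/2) (A(a) = (6*a)*√a = 6*a^(3/2))
q(n) = 5 + n² (q(n) = n² + 5 = 5 + n²)
y = 50
q(A(3))*y = (5 + (6*3^(3/2))²)*50 = (5 + (6*(3*√3))²)*50 = (5 + (18*√3)²)*50 = (5 + 972)*50 = 977*50 = 48850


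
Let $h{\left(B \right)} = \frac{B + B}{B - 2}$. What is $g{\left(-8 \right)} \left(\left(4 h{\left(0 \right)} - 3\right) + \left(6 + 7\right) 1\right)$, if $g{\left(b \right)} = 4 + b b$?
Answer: $680$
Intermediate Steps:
$h{\left(B \right)} = \frac{2 B}{-2 + B}$
$g{\left(b \right)} = 4 + b^{2}$
$g{\left(-8 \right)} \left(\left(4 h{\left(0 \right)} - 3\right) + \left(6 + 7\right) 1\right) = \left(4 + \left(-8\right)^{2}\right) \left(\left(4 \cdot 2 \cdot 0 \frac{1}{-2 + 0} - 3\right) + \left(6 + 7\right) 1\right) = \left(4 + 64\right) \left(\left(4 \cdot 2 \cdot 0 \frac{1}{-2} - 3\right) + 13 \cdot 1\right) = 68 \left(\left(4 \cdot 2 \cdot 0 \left(- \frac{1}{2}\right) - 3\right) + 13\right) = 68 \left(\left(4 \cdot 0 - 3\right) + 13\right) = 68 \left(\left(0 - 3\right) + 13\right) = 68 \left(-3 + 13\right) = 68 \cdot 10 = 680$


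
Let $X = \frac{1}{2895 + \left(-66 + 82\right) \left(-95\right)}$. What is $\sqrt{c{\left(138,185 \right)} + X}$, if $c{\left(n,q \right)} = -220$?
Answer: $\frac{3 i \sqrt{1848605}}{275} \approx 14.832 i$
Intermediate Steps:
$X = \frac{1}{1375}$ ($X = \frac{1}{2895 + 16 \left(-95\right)} = \frac{1}{2895 - 1520} = \frac{1}{1375} \approx 0.00072727$)
$\sqrt{c{\left(138,185 \right)} + X} = \sqrt{-220 + \frac{1}{1375}} = \sqrt{- \frac{302499}{1375}} = \frac{3 i \sqrt{1848605}}{275}$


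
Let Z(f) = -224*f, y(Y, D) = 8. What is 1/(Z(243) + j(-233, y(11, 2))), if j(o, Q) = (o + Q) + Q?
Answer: -1/54649 ≈ -1.8299e-5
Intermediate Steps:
j(o, Q) = o + 2*Q (j(o, Q) = (Q + o) + Q = o + 2*Q)
1/(Z(243) + j(-233, y(11, 2))) = 1/(-224*243 + (-233 + 2*8)) = 1/(-54432 + (-233 + 16)) = 1/(-54432 - 217) = 1/(-54649) = -1/54649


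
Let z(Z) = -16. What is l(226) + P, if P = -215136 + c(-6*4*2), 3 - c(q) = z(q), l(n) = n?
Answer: -214891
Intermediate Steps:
c(q) = 19 (c(q) = 3 - 1*(-16) = 3 + 16 = 19)
P = -215117 (P = -215136 + 19 = -215117)
l(226) + P = 226 - 215117 = -214891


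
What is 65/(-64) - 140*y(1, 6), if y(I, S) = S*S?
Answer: -322625/64 ≈ -5041.0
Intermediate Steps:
y(I, S) = S²
65/(-64) - 140*y(1, 6) = 65/(-64) - 140*6² = 65*(-1/64) - 140*36 = -65/64 - 5040 = -322625/64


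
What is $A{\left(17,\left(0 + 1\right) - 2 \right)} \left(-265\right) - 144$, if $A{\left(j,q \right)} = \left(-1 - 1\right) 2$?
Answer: $916$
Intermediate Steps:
$A{\left(j,q \right)} = -4$ ($A{\left(j,q \right)} = \left(-2\right) 2 = -4$)
$A{\left(17,\left(0 + 1\right) - 2 \right)} \left(-265\right) - 144 = \left(-4\right) \left(-265\right) - 144 = 1060 - 144 = 916$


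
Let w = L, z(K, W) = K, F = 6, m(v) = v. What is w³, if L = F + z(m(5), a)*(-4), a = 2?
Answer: -2744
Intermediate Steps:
L = -14 (L = 6 + 5*(-4) = 6 - 20 = -14)
w = -14
w³ = (-14)³ = -2744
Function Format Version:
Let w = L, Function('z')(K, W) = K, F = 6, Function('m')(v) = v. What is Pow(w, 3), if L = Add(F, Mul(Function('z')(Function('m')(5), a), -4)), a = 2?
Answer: -2744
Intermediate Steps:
L = -14 (L = Add(6, Mul(5, -4)) = Add(6, -20) = -14)
w = -14
Pow(w, 3) = Pow(-14, 3) = -2744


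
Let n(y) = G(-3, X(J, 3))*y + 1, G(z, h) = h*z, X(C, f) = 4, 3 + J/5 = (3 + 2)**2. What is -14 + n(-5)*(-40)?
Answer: -2454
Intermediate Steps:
J = 110 (J = -15 + 5*(3 + 2)**2 = -15 + 5*5**2 = -15 + 5*25 = -15 + 125 = 110)
n(y) = 1 - 12*y (n(y) = (4*(-3))*y + 1 = -12*y + 1 = 1 - 12*y)
-14 + n(-5)*(-40) = -14 + (1 - 12*(-5))*(-40) = -14 + (1 + 60)*(-40) = -14 + 61*(-40) = -14 - 2440 = -2454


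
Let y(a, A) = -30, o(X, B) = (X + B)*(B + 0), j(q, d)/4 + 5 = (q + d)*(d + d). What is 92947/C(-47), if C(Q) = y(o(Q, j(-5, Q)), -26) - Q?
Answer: 92947/17 ≈ 5467.5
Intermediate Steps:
j(q, d) = -20 + 8*d*(d + q) (j(q, d) = -20 + 4*((q + d)*(d + d)) = -20 + 4*((d + q)*(2*d)) = -20 + 4*(2*d*(d + q)) = -20 + 8*d*(d + q))
o(X, B) = B*(B + X) (o(X, B) = (B + X)*B = B*(B + X))
C(Q) = -30 - Q
92947/C(-47) = 92947/(-30 - 1*(-47)) = 92947/(-30 + 47) = 92947/17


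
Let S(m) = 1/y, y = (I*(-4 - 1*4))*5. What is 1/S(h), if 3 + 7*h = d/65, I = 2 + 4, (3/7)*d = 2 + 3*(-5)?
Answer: -240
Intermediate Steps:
d = -91/3 (d = 7*(2 + 3*(-5))/3 = 7*(2 - 15)/3 = (7/3)*(-13) = -91/3 ≈ -30.333)
I = 6
h = -52/105 (h = -3/7 + (-91/3/65)/7 = -3/7 + (-91/3*1/65)/7 = -3/7 + (⅐)*(-7/15) = -3/7 - 1/15 = -52/105 ≈ -0.49524)
y = -240 (y = (6*(-4 - 1*4))*5 = (6*(-4 - 4))*5 = (6*(-8))*5 = -48*5 = -240)
S(m) = -1/240 (S(m) = 1/(-240) = -1/240)
1/S(h) = 1/(-1/240) = -240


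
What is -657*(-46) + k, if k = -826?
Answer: 29396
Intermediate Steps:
-657*(-46) + k = -657*(-46) - 826 = 30222 - 826 = 29396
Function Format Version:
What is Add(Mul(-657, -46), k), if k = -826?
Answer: 29396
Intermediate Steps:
Add(Mul(-657, -46), k) = Add(Mul(-657, -46), -826) = Add(30222, -826) = 29396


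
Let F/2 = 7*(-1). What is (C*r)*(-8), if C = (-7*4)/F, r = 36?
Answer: -576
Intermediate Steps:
F = -14 (F = 2*(7*(-1)) = 2*(-7) = -14)
C = 2 (C = -7*4/(-14) = -28*(-1/14) = 2)
(C*r)*(-8) = (2*36)*(-8) = 72*(-8) = -576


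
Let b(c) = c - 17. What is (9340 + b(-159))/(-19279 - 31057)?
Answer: -2291/12584 ≈ -0.18206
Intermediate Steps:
b(c) = -17 + c
(9340 + b(-159))/(-19279 - 31057) = (9340 + (-17 - 159))/(-19279 - 31057) = (9340 - 176)/(-50336) = 9164*(-1/50336) = -2291/12584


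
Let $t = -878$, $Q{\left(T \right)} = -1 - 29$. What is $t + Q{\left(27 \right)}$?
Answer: $-908$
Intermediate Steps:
$Q{\left(T \right)} = -30$
$t + Q{\left(27 \right)} = -878 - 30 = -908$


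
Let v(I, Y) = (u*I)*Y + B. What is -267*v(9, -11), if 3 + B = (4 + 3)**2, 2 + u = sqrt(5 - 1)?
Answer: -12282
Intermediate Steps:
u = 0 (u = -2 + sqrt(5 - 1) = -2 + sqrt(4) = -2 + 2 = 0)
B = 46 (B = -3 + (4 + 3)**2 = -3 + 7**2 = -3 + 49 = 46)
v(I, Y) = 46 (v(I, Y) = (0*I)*Y + 46 = 0*Y + 46 = 0 + 46 = 46)
-267*v(9, -11) = -267*46 = -12282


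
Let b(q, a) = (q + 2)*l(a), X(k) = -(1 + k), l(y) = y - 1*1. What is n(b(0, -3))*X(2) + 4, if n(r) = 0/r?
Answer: 4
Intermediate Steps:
l(y) = -1 + y (l(y) = y - 1 = -1 + y)
X(k) = -1 - k
b(q, a) = (-1 + a)*(2 + q) (b(q, a) = (q + 2)*(-1 + a) = (2 + q)*(-1 + a) = (-1 + a)*(2 + q))
n(r) = 0
n(b(0, -3))*X(2) + 4 = 0*(-1 - 1*2) + 4 = 0*(-1 - 2) + 4 = 0*(-3) + 4 = 0 + 4 = 4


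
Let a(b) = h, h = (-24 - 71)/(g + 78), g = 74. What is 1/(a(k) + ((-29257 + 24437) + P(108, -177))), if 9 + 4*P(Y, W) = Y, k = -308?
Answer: -8/38367 ≈ -0.00020851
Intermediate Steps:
P(Y, W) = -9/4 + Y/4
h = -5/8 (h = (-24 - 71)/(74 + 78) = -95/152 = -95*1/152 = -5/8 ≈ -0.62500)
a(b) = -5/8
1/(a(k) + ((-29257 + 24437) + P(108, -177))) = 1/(-5/8 + ((-29257 + 24437) + (-9/4 + (¼)*108))) = 1/(-5/8 + (-4820 + (-9/4 + 27))) = 1/(-5/8 + (-4820 + 99/4)) = 1/(-5/8 - 19181/4) = 1/(-38367/8) = -8/38367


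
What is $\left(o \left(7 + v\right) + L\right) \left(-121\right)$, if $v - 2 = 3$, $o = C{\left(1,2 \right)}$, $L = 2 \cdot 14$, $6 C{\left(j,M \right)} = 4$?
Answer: $-4356$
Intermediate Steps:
$C{\left(j,M \right)} = \frac{2}{3}$ ($C{\left(j,M \right)} = \frac{1}{6} \cdot 4 = \frac{2}{3}$)
$L = 28$
$o = \frac{2}{3} \approx 0.66667$
$v = 5$ ($v = 2 + 3 = 5$)
$\left(o \left(7 + v\right) + L\right) \left(-121\right) = \left(\frac{2 \left(7 + 5\right)}{3} + 28\right) \left(-121\right) = \left(\frac{2}{3} \cdot 12 + 28\right) \left(-121\right) = \left(8 + 28\right) \left(-121\right) = 36 \left(-121\right) = -4356$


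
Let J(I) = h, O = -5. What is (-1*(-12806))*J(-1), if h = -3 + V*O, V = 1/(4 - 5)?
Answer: 25612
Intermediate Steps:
V = -1 (V = 1/(-1) = -1)
h = 2 (h = -3 - 1*(-5) = -3 + 5 = 2)
J(I) = 2
(-1*(-12806))*J(-1) = -1*(-12806)*2 = 12806*2 = 25612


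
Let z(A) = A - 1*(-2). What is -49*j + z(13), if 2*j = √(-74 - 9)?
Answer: 15 - 49*I*√83/2 ≈ 15.0 - 223.21*I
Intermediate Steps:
j = I*√83/2 (j = √(-74 - 9)/2 = √(-83)/2 = (I*√83)/2 = I*√83/2 ≈ 4.5552*I)
z(A) = 2 + A (z(A) = A + 2 = 2 + A)
-49*j + z(13) = -49*I*√83/2 + (2 + 13) = -49*I*√83/2 + 15 = 15 - 49*I*√83/2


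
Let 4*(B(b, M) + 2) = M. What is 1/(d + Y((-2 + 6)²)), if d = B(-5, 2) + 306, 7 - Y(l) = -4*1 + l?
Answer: 2/599 ≈ 0.0033389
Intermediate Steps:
B(b, M) = -2 + M/4
Y(l) = 11 - l (Y(l) = 7 - (-4*1 + l) = 7 - (-4 + l) = 7 + (4 - l) = 11 - l)
d = 609/2 (d = (-2 + (¼)*2) + 306 = (-2 + ½) + 306 = -3/2 + 306 = 609/2 ≈ 304.50)
1/(d + Y((-2 + 6)²)) = 1/(609/2 + (11 - (-2 + 6)²)) = 1/(609/2 + (11 - 1*4²)) = 1/(609/2 + (11 - 1*16)) = 1/(609/2 + (11 - 16)) = 1/(609/2 - 5) = 1/(599/2) = 2/599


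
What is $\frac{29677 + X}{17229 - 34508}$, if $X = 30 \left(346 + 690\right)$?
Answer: $- \frac{60757}{17279} \approx -3.5162$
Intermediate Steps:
$X = 31080$ ($X = 30 \cdot 1036 = 31080$)
$\frac{29677 + X}{17229 - 34508} = \frac{29677 + 31080}{17229 - 34508} = \frac{60757}{-17279} = 60757 \left(- \frac{1}{17279}\right) = - \frac{60757}{17279}$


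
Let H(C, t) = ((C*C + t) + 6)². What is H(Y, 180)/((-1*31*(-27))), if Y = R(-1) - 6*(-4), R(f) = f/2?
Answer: 8720209/13392 ≈ 651.15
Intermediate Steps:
R(f) = f/2 (R(f) = f*(½) = f/2)
Y = 47/2 (Y = (½)*(-1) - 6*(-4) = -½ + 24 = 47/2 ≈ 23.500)
H(C, t) = (6 + t + C²)² (H(C, t) = ((C² + t) + 6)² = ((t + C²) + 6)² = (6 + t + C²)²)
H(Y, 180)/((-1*31*(-27))) = (6 + 180 + (47/2)²)²/((-1*31*(-27))) = (6 + 180 + 2209/4)²/((-31*(-27))) = (2953/4)²/837 = (8720209/16)*(1/837) = 8720209/13392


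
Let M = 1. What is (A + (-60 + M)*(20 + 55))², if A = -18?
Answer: 19740249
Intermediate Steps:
(A + (-60 + M)*(20 + 55))² = (-18 + (-60 + 1)*(20 + 55))² = (-18 - 59*75)² = (-18 - 4425)² = (-4443)² = 19740249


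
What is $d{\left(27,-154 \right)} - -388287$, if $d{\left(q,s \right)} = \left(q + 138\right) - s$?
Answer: $388606$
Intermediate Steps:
$d{\left(q,s \right)} = 138 + q - s$ ($d{\left(q,s \right)} = \left(138 + q\right) - s = 138 + q - s$)
$d{\left(27,-154 \right)} - -388287 = \left(138 + 27 - -154\right) - -388287 = \left(138 + 27 + 154\right) + 388287 = 319 + 388287 = 388606$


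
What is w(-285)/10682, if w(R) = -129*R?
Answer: 36765/10682 ≈ 3.4418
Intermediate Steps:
w(-285)/10682 = -129*(-285)/10682 = 36765*(1/10682) = 36765/10682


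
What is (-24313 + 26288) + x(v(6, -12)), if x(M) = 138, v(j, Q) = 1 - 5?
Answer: 2113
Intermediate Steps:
v(j, Q) = -4
(-24313 + 26288) + x(v(6, -12)) = (-24313 + 26288) + 138 = 1975 + 138 = 2113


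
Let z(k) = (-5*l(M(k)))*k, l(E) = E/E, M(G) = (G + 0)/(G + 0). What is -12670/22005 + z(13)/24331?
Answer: -61940819/107080731 ≈ -0.57845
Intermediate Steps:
M(G) = 1 (M(G) = G/G = 1)
l(E) = 1
z(k) = -5*k (z(k) = (-5*1)*k = -5*k)
-12670/22005 + z(13)/24331 = -12670/22005 - 5*13/24331 = -12670*1/22005 - 65*1/24331 = -2534/4401 - 65/24331 = -61940819/107080731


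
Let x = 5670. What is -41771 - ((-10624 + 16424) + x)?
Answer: -53241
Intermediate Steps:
-41771 - ((-10624 + 16424) + x) = -41771 - ((-10624 + 16424) + 5670) = -41771 - (5800 + 5670) = -41771 - 1*11470 = -41771 - 11470 = -53241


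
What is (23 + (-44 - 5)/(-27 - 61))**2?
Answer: 4297329/7744 ≈ 554.92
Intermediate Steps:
(23 + (-44 - 5)/(-27 - 61))**2 = (23 - 49/(-88))**2 = (23 - 49*(-1/88))**2 = (23 + 49/88)**2 = (2073/88)**2 = 4297329/7744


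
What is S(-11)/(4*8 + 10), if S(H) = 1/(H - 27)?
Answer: -1/1596 ≈ -0.00062657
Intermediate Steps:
S(H) = 1/(-27 + H)
S(-11)/(4*8 + 10) = 1/((-27 - 11)*(4*8 + 10)) = 1/((-38)*(32 + 10)) = -1/38/42 = -1/38*1/42 = -1/1596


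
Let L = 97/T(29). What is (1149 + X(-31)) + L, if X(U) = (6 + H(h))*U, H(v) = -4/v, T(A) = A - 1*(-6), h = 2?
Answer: 35972/35 ≈ 1027.8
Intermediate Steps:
T(A) = 6 + A (T(A) = A + 6 = 6 + A)
X(U) = 4*U (X(U) = (6 - 4/2)*U = (6 - 4*½)*U = (6 - 2)*U = 4*U)
L = 97/35 (L = 97/(6 + 29) = 97/35 ≈ 2.7714)
(1149 + X(-31)) + L = (1149 + 4*(-31)) + 97/35 = (1149 - 124) + 97/35 = 1025 + 97/35 = 35972/35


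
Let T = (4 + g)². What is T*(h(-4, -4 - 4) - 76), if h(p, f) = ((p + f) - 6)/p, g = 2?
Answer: -2574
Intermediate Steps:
h(p, f) = (-6 + f + p)/p (h(p, f) = ((f + p) - 6)/p = (-6 + f + p)/p)
T = 36 (T = (4 + 2)² = 6² = 36)
T*(h(-4, -4 - 4) - 76) = 36*((-6 + (-4 - 4) - 4)/(-4) - 76) = 36*(-(-6 - 8 - 4)/4 - 76) = 36*(-¼*(-18) - 76) = 36*(9/2 - 76) = 36*(-143/2) = -2574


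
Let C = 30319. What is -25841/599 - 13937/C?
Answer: -791821542/18161081 ≈ -43.600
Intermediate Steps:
-25841/599 - 13937/C = -25841/599 - 13937/30319 = -791821542/18161081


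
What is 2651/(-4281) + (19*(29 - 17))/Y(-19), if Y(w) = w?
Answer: -54023/4281 ≈ -12.619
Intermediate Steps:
2651/(-4281) + (19*(29 - 17))/Y(-19) = 2651/(-4281) + (19*(29 - 17))/(-19) = 2651*(-1/4281) + (19*12)*(-1/19) = -2651/4281 + 228*(-1/19) = -2651/4281 - 12 = -54023/4281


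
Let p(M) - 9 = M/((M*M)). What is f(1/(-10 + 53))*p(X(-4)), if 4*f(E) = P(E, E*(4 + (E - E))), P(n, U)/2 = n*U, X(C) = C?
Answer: 35/3698 ≈ 0.0094646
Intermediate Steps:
p(M) = 9 + 1/M (p(M) = 9 + M/((M*M)) = 9 + M/(M²) = 9 + M/M² = 9 + 1/M)
P(n, U) = 2*U*n (P(n, U) = 2*(n*U) = 2*(U*n) = 2*U*n)
f(E) = 2*E² (f(E) = (2*(E*(4 + (E - E)))*E)/4 = (2*(E*(4 + 0))*E)/4 = (2*(E*4)*E)/4 = (2*(4*E)*E)/4 = (8*E²)/4 = 2*E²)
f(1/(-10 + 53))*p(X(-4)) = (2*(1/(-10 + 53))²)*(9 + 1/(-4)) = (2*(1/43)²)*(9 - ¼) = (2*(1/43)²)*(35/4) = (2*(1/1849))*(35/4) = (2/1849)*(35/4) = 35/3698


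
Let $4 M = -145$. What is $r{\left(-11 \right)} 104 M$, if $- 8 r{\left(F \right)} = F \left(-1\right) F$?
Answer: $- \frac{228085}{4} \approx -57021.0$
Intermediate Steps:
$M = - \frac{145}{4}$ ($M = \frac{1}{4} \left(-145\right) = - \frac{145}{4} \approx -36.25$)
$r{\left(F \right)} = \frac{F^{2}}{8}$ ($r{\left(F \right)} = - \frac{F \left(-1\right) F}{8} = - \frac{- F F}{8} = - \frac{\left(-1\right) F^{2}}{8} = \frac{F^{2}}{8}$)
$r{\left(-11 \right)} 104 M = \frac{\left(-11\right)^{2}}{8} \cdot 104 \left(- \frac{145}{4}\right) = \frac{1}{8} \cdot 121 \cdot 104 \left(- \frac{145}{4}\right) = \frac{121}{8} \cdot 104 \left(- \frac{145}{4}\right) = 1573 \left(- \frac{145}{4}\right) = - \frac{228085}{4}$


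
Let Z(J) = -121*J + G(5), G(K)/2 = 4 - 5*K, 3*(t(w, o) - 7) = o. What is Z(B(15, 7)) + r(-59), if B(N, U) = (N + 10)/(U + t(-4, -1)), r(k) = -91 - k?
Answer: -12109/41 ≈ -295.34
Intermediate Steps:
t(w, o) = 7 + o/3
G(K) = 8 - 10*K (G(K) = 2*(4 - 5*K) = 8 - 10*K)
B(N, U) = (10 + N)/(20/3 + U) (B(N, U) = (N + 10)/(U + (7 + (⅓)*(-1))) = (10 + N)/(U + (7 - ⅓)) = (10 + N)/(U + 20/3) = (10 + N)/(20/3 + U))
Z(J) = -42 - 121*J (Z(J) = -121*J + (8 - 10*5) = -121*J + (8 - 50) = -121*J - 42 = -42 - 121*J)
Z(B(15, 7)) + r(-59) = (-42 - 363*(10 + 15)/(20 + 3*7)) + (-91 - 1*(-59)) = (-42 - 363*25/(20 + 21)) + (-91 + 59) = (-42 - 363*25/41) - 32 = (-42 - 121*75/41) - 32 = (-42 - 9075/41) - 32 = -10797/41 - 32 = -12109/41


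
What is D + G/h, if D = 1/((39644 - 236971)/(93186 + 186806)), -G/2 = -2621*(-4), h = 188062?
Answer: -28396704020/18554855137 ≈ -1.5304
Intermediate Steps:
G = -20968 (G = -(-5242)*(-4) = -2*10484 = -20968)
D = -279992/197327 (D = 1/(-197327/279992) = -279992/197327 ≈ -1.4189)
D + G/h = -279992/197327 - 20968/188062 = -279992/197327 - 20968*1/188062 = -279992/197327 - 10484/94031 = -28396704020/18554855137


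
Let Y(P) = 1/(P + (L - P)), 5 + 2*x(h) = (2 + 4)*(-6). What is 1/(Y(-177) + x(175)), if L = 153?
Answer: -306/6271 ≈ -0.048796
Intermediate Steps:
x(h) = -41/2 (x(h) = -5/2 + ((2 + 4)*(-6))/2 = -5/2 + (6*(-6))/2 = -5/2 + (1/2)*(-36) = -5/2 - 18 = -41/2)
Y(P) = 1/153 (Y(P) = 1/(P + (153 - P)) = 1/153)
1/(Y(-177) + x(175)) = 1/(1/153 - 41/2) = 1/(-6271/306) = -306/6271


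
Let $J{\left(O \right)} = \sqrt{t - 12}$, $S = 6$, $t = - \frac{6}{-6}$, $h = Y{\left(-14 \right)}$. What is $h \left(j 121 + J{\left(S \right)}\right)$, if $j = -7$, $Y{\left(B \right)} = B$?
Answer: $11858 - 14 i \sqrt{11} \approx 11858.0 - 46.433 i$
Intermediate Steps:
$h = -14$
$t = 1$ ($t = \left(-6\right) \left(- \frac{1}{6}\right) = 1$)
$J{\left(O \right)} = i \sqrt{11}$ ($J{\left(O \right)} = \sqrt{1 - 12} = \sqrt{-11} = i \sqrt{11}$)
$h \left(j 121 + J{\left(S \right)}\right) = - 14 \left(\left(-7\right) 121 + i \sqrt{11}\right) = - 14 \left(-847 + i \sqrt{11}\right) = 11858 - 14 i \sqrt{11}$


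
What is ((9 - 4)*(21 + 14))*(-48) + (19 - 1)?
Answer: -8382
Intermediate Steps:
((9 - 4)*(21 + 14))*(-48) + (19 - 1) = (5*35)*(-48) + 18 = 175*(-48) + 18 = -8400 + 18 = -8382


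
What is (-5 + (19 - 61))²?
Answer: 2209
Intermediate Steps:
(-5 + (19 - 61))² = (-5 - 42)² = (-47)² = 2209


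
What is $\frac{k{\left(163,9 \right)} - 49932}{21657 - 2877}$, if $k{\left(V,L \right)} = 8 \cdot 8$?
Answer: $- \frac{12467}{4695} \approx -2.6554$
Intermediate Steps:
$k{\left(V,L \right)} = 64$
$\frac{k{\left(163,9 \right)} - 49932}{21657 - 2877} = \frac{64 - 49932}{21657 - 2877} = - \frac{49868}{18780} = \left(-49868\right) \frac{1}{18780} = - \frac{12467}{4695}$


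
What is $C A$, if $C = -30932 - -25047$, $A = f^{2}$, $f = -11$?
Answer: $-712085$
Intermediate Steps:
$A = 121$ ($A = \left(-11\right)^{2} = 121$)
$C = -5885$ ($C = -30932 + 25047 = -5885$)
$C A = \left(-5885\right) 121 = -712085$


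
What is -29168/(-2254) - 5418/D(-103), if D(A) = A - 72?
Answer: 1236898/28175 ≈ 43.901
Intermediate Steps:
D(A) = -72 + A
-29168/(-2254) - 5418/D(-103) = -29168/(-2254) - 5418/(-72 - 103) = -29168*(-1/2254) - 5418/(-175) = 14584/1127 - 5418*(-1/175) = 14584/1127 + 774/25 = 1236898/28175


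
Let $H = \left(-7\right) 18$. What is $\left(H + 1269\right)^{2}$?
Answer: $1306449$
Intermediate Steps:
$H = -126$
$\left(H + 1269\right)^{2} = \left(-126 + 1269\right)^{2} = 1143^{2} = 1306449$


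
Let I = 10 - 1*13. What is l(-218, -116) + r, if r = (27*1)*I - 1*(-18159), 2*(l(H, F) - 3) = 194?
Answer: 18178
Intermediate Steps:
I = -3 (I = 10 - 13 = -3)
l(H, F) = 100 (l(H, F) = 3 + (½)*194 = 3 + 97 = 100)
r = 18078 (r = (27*1)*(-3) - 1*(-18159) = 27*(-3) + 18159 = -81 + 18159 = 18078)
l(-218, -116) + r = 100 + 18078 = 18178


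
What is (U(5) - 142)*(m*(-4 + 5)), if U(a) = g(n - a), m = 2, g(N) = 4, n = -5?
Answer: -276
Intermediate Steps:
U(a) = 4
(U(5) - 142)*(m*(-4 + 5)) = (4 - 142)*(2*(-4 + 5)) = -276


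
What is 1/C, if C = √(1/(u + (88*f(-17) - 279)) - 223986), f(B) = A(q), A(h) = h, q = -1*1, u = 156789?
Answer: -I*√5480454076870402/35036338091 ≈ -0.002113*I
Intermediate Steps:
q = -1
f(B) = -1
C = I*√5480454076870402/156422 (C = √(1/(156789 + (88*(-1) - 279)) - 223986) = √(1/(156789 + (-88 - 279)) - 223986) = √(1/(156789 - 367) - 223986) = √(1/156422 - 223986) = √(-35036338091/156422) = I*√5480454076870402/156422 ≈ 473.27*I)
1/C = 1/(I*√5480454076870402/156422) = -I*√5480454076870402/35036338091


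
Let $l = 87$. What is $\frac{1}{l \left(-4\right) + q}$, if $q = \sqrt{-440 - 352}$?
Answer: $- \frac{29}{10158} - \frac{i \sqrt{22}}{20316} \approx -0.0028549 - 0.00023087 i$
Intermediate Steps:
$q = 6 i \sqrt{22}$ ($q = \sqrt{-792} = 6 i \sqrt{22} \approx 28.142 i$)
$\frac{1}{l \left(-4\right) + q} = \frac{1}{87 \left(-4\right) + 6 i \sqrt{22}} = \frac{1}{-348 + 6 i \sqrt{22}}$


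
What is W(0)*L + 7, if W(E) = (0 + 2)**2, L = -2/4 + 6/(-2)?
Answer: -7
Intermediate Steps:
L = -7/2 (L = -2*1/4 + 6*(-1/2) = -1/2 - 3 = -7/2 ≈ -3.5000)
W(E) = 4 (W(E) = 2**2 = 4)
W(0)*L + 7 = 4*(-7/2) + 7 = -14 + 7 = -7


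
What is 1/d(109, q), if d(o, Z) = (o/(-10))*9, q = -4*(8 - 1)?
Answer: -10/981 ≈ -0.010194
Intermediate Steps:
q = -28 (q = -4*7 = -28)
d(o, Z) = -9*o/10 (d(o, Z) = (o*(-⅒))*9 = -o/10*9 = -9*o/10)
1/d(109, q) = 1/(-9/10*109) = 1/(-981/10) = -10/981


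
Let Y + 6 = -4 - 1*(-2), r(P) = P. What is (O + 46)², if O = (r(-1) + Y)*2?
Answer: 784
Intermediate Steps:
Y = -8 (Y = -6 + (-4 - 1*(-2)) = -6 + (-4 + 2) = -6 - 2 = -8)
O = -18 (O = (-1 - 8)*2 = -9*2 = -18)
(O + 46)² = (-18 + 46)² = 28² = 784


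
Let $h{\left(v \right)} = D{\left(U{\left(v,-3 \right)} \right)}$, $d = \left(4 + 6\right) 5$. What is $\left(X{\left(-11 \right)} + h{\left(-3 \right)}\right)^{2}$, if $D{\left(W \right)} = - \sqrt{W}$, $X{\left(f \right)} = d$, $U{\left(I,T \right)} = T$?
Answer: $\left(50 - i \sqrt{3}\right)^{2} \approx 2497.0 - 173.21 i$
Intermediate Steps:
$d = 50$ ($d = 10 \cdot 5 = 50$)
$X{\left(f \right)} = 50$
$h{\left(v \right)} = - i \sqrt{3}$ ($h{\left(v \right)} = - \sqrt{-3} = - i \sqrt{3}$)
$\left(X{\left(-11 \right)} + h{\left(-3 \right)}\right)^{2} = \left(50 - i \sqrt{3}\right)^{2}$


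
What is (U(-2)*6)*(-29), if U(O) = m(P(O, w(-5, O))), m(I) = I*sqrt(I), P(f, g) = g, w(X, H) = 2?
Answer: -348*sqrt(2) ≈ -492.15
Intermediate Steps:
m(I) = I**(3/2)
U(O) = 2*sqrt(2) (U(O) = 2**(3/2) = 2*sqrt(2))
(U(-2)*6)*(-29) = ((2*sqrt(2))*6)*(-29) = (12*sqrt(2))*(-29) = -348*sqrt(2)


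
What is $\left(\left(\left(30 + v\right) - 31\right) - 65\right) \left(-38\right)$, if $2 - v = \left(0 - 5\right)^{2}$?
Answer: $3382$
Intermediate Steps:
$v = -23$ ($v = 2 - \left(0 - 5\right)^{2} = 2 - \left(-5\right)^{2} = 2 - 25 = -23$)
$\left(\left(\left(30 + v\right) - 31\right) - 65\right) \left(-38\right) = \left(\left(\left(30 - 23\right) - 31\right) - 65\right) \left(-38\right) = \left(\left(7 - 31\right) - 65\right) \left(-38\right) = \left(-24 - 65\right) \left(-38\right) = \left(-89\right) \left(-38\right) = 3382$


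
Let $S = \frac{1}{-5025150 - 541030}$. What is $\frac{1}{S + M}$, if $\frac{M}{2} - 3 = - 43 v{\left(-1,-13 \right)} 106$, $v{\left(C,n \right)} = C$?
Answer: $\frac{5566180}{50774693959} \approx 0.00010963$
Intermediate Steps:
$S = - \frac{1}{5566180}$ ($S = \frac{1}{-5566180} = - \frac{1}{5566180} \approx -1.7966 \cdot 10^{-7}$)
$M = 9122$ ($M = 6 + 2 \left(-43\right) \left(-1\right) 106 = 6 + 2 \cdot 43 \cdot 106 = 6 + 2 \cdot 4558 = 6 + 9116 = 9122$)
$\frac{1}{S + M} = \frac{1}{- \frac{1}{5566180} + 9122} = \frac{1}{\frac{50774693959}{5566180}} = \frac{5566180}{50774693959}$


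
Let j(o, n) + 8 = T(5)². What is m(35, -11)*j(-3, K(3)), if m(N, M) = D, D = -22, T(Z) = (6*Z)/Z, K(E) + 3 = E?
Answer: -616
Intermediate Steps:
K(E) = -3 + E
T(Z) = 6
m(N, M) = -22
j(o, n) = 28 (j(o, n) = -8 + 6² = -8 + 36 = 28)
m(35, -11)*j(-3, K(3)) = -22*28 = -616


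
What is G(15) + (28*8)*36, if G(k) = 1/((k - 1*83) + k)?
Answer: 427391/53 ≈ 8064.0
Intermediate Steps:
G(k) = 1/(-83 + 2*k) (G(k) = 1/((k - 83) + k) = 1/((-83 + k) + k) = 1/(-83 + 2*k))
G(15) + (28*8)*36 = 1/(-83 + 2*15) + (28*8)*36 = 1/(-83 + 30) + 224*36 = 1/(-53) + 8064 = -1/53 + 8064 = 427391/53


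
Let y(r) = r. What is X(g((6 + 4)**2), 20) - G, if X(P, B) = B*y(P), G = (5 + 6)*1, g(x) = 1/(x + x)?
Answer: -109/10 ≈ -10.900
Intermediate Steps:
g(x) = 1/(2*x)
G = 11 (G = 11*1 = 11)
X(P, B) = B*P
X(g((6 + 4)**2), 20) - G = 20*(1/(2*((6 + 4)**2))) - 1*11 = 20*(1/(2*(10**2))) - 11 = 20*((1/2)/100) - 11 = 20*((1/2)*(1/100)) - 11 = 20*(1/200) - 11 = 1/10 - 11 = -109/10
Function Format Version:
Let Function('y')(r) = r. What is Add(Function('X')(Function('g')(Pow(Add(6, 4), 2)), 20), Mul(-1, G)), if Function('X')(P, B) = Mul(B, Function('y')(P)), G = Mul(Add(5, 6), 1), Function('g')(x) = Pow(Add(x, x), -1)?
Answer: Rational(-109, 10) ≈ -10.900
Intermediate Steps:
Function('g')(x) = Mul(Rational(1, 2), Pow(x, -1)) (Function('g')(x) = Pow(Mul(2, x), -1) = Mul(Rational(1, 2), Pow(x, -1)))
G = 11 (G = Mul(11, 1) = 11)
Function('X')(P, B) = Mul(B, P)
Add(Function('X')(Function('g')(Pow(Add(6, 4), 2)), 20), Mul(-1, G)) = Add(Mul(20, Mul(Rational(1, 2), Pow(Pow(Add(6, 4), 2), -1))), Mul(-1, 11)) = Add(Mul(20, Mul(Rational(1, 2), Pow(Pow(10, 2), -1))), -11) = Add(Mul(20, Mul(Rational(1, 2), Pow(100, -1))), -11) = Add(Mul(20, Mul(Rational(1, 2), Rational(1, 100))), -11) = Add(Mul(20, Rational(1, 200)), -11) = Add(Rational(1, 10), -11) = Rational(-109, 10)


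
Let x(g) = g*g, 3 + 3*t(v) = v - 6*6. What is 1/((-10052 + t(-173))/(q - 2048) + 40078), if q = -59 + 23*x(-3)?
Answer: 1425/57118742 ≈ 2.4948e-5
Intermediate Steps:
t(v) = -13 + v/3 (t(v) = -1 + (v - 6*6)/3 = -1 + (v - 36)/3 = -1 + (-36 + v)/3 = -1 + (-12 + v/3) = -13 + v/3)
x(g) = g**2
q = 148 (q = -59 + 23*(-3)**2 = -59 + 23*9 = -59 + 207 = 148)
1/((-10052 + t(-173))/(q - 2048) + 40078) = 1/((-10052 + (-13 + (1/3)*(-173)))/(148 - 2048) + 40078) = 1/((-10052 + (-13 - 173/3))/(-1900) + 40078) = 1/((-10052 - 212/3)*(-1/1900) + 40078) = 1/(-30368/3*(-1/1900) + 40078) = 1/(7592/1425 + 40078) = 1/(57118742/1425) = 1425/57118742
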